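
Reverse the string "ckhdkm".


Input: ckhdkm
Reading characters right to left:
  Position 5: 'm'
  Position 4: 'k'
  Position 3: 'd'
  Position 2: 'h'
  Position 1: 'k'
  Position 0: 'c'
Reversed: mkdhkc

mkdhkc


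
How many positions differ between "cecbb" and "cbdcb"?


Comparing "cecbb" and "cbdcb" position by position:
  Position 0: 'c' vs 'c' => same
  Position 1: 'e' vs 'b' => DIFFER
  Position 2: 'c' vs 'd' => DIFFER
  Position 3: 'b' vs 'c' => DIFFER
  Position 4: 'b' vs 'b' => same
Positions that differ: 3

3


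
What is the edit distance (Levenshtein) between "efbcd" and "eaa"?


Computing edit distance: "efbcd" -> "eaa"
DP table:
           e    a    a
      0    1    2    3
  e   1    0    1    2
  f   2    1    1    2
  b   3    2    2    2
  c   4    3    3    3
  d   5    4    4    4
Edit distance = dp[5][3] = 4

4


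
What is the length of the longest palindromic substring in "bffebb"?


Input: "bffebb"
Checking substrings for palindromes:
  [1:3] "ff" (len 2) => palindrome
  [4:6] "bb" (len 2) => palindrome
Longest palindromic substring: "ff" with length 2

2


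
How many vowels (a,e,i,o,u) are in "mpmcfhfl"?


Input: mpmcfhfl
Checking each character:
  'm' at position 0: consonant
  'p' at position 1: consonant
  'm' at position 2: consonant
  'c' at position 3: consonant
  'f' at position 4: consonant
  'h' at position 5: consonant
  'f' at position 6: consonant
  'l' at position 7: consonant
Total vowels: 0

0


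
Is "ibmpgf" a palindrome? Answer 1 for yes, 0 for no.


Input: ibmpgf
Reversed: fgpmbi
  Compare pos 0 ('i') with pos 5 ('f'): MISMATCH
  Compare pos 1 ('b') with pos 4 ('g'): MISMATCH
  Compare pos 2 ('m') with pos 3 ('p'): MISMATCH
Result: not a palindrome

0


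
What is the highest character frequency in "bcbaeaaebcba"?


Input: bcbaeaaebcba
Character counts:
  'a': 4
  'b': 4
  'c': 2
  'e': 2
Maximum frequency: 4

4


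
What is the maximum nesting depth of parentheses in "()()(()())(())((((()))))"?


Input: "()()(()())(())((((()))))"
Tracking depth:
  Position 0 '(': depth becomes 1
  Position 1 ')': depth becomes 0
  Position 2 '(': depth becomes 1
  Position 3 ')': depth becomes 0
  Position 4 '(': depth becomes 1
  Position 5 '(': depth becomes 2
  Position 6 ')': depth becomes 1
  Position 7 '(': depth becomes 2
  Position 8 ')': depth becomes 1
  Position 9 ')': depth becomes 0
  Position 10 '(': depth becomes 1
  Position 11 '(': depth becomes 2
  Position 12 ')': depth becomes 1
  Position 13 ')': depth becomes 0
  Position 14 '(': depth becomes 1
  Position 15 '(': depth becomes 2
  Position 16 '(': depth becomes 3
  Position 17 '(': depth becomes 4
  Position 18 '(': depth becomes 5
  Position 19 ')': depth becomes 4
  Position 20 ')': depth becomes 3
  Position 21 ')': depth becomes 2
  Position 22 ')': depth becomes 1
  Position 23 ')': depth becomes 0
Maximum depth reached: 5

5


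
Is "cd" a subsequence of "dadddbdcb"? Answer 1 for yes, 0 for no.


Check if "cd" is a subsequence of "dadddbdcb"
Greedy scan:
  Position 0 ('d'): no match needed
  Position 1 ('a'): no match needed
  Position 2 ('d'): no match needed
  Position 3 ('d'): no match needed
  Position 4 ('d'): no match needed
  Position 5 ('b'): no match needed
  Position 6 ('d'): no match needed
  Position 7 ('c'): matches sub[0] = 'c'
  Position 8 ('b'): no match needed
Only matched 1/2 characters => not a subsequence

0


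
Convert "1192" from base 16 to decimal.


Input: "1192" in base 16
Positional expansion:
  Digit '1' (value 1) x 16^3 = 4096
  Digit '1' (value 1) x 16^2 = 256
  Digit '9' (value 9) x 16^1 = 144
  Digit '2' (value 2) x 16^0 = 2
Sum = 4498

4498


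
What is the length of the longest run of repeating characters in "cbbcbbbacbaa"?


Input: "cbbcbbbacbaa"
Scanning for longest run:
  Position 1 ('b'): new char, reset run to 1
  Position 2 ('b'): continues run of 'b', length=2
  Position 3 ('c'): new char, reset run to 1
  Position 4 ('b'): new char, reset run to 1
  Position 5 ('b'): continues run of 'b', length=2
  Position 6 ('b'): continues run of 'b', length=3
  Position 7 ('a'): new char, reset run to 1
  Position 8 ('c'): new char, reset run to 1
  Position 9 ('b'): new char, reset run to 1
  Position 10 ('a'): new char, reset run to 1
  Position 11 ('a'): continues run of 'a', length=2
Longest run: 'b' with length 3

3


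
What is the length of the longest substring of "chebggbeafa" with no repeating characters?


Input: "chebggbeafa"
Sliding window (track last position of each char):
  Position 0 ('c'): window [0,0] length 1 -- new best
  Position 1 ('h'): window [0,1] length 2 -- new best
  Position 2 ('e'): window [0,2] length 3 -- new best
  Position 3 ('b'): window [0,3] length 4 -- new best
  Position 4 ('g'): window [0,4] length 5 -- new best
  Position 5 ('g'): repeat (last at 4), move window start to 5
  Position 5 ('g'): window [5,5] length 1
  Position 6 ('b'): window [5,6] length 2
  Position 7 ('e'): window [5,7] length 3
  Position 8 ('a'): window [5,8] length 4
  Position 9 ('f'): window [5,9] length 5
  Position 10 ('a'): repeat (last at 8), move window start to 9
  Position 10 ('a'): window [9,10] length 2
Longest substring with no repeats: "chebg" with length 5

5


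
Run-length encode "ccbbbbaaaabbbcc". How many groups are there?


Input: ccbbbbaaaabbbcc
Scanning for consecutive runs:
  Group 1: 'c' x 2 (positions 0-1)
  Group 2: 'b' x 4 (positions 2-5)
  Group 3: 'a' x 4 (positions 6-9)
  Group 4: 'b' x 3 (positions 10-12)
  Group 5: 'c' x 2 (positions 13-14)
Total groups: 5

5


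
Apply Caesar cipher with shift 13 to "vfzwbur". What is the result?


Caesar cipher: shift "vfzwbur" by 13
  'v' (pos 21) + 13 = pos 8 = 'i'
  'f' (pos 5) + 13 = pos 18 = 's'
  'z' (pos 25) + 13 = pos 12 = 'm'
  'w' (pos 22) + 13 = pos 9 = 'j'
  'b' (pos 1) + 13 = pos 14 = 'o'
  'u' (pos 20) + 13 = pos 7 = 'h'
  'r' (pos 17) + 13 = pos 4 = 'e'
Result: ismjohe

ismjohe


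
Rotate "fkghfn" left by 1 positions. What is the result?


Input: "fkghfn", rotate left by 1
First 1 characters: "f"
Remaining characters: "kghfn"
Concatenate remaining + first: "kghfn" + "f" = "kghfnf"

kghfnf


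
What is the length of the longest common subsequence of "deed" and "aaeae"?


LCS of "deed" and "aaeae"
DP table:
           a    a    e    a    e
      0    0    0    0    0    0
  d   0    0    0    0    0    0
  e   0    0    0    1    1    1
  e   0    0    0    1    1    2
  d   0    0    0    1    1    2
LCS length = dp[4][5] = 2

2


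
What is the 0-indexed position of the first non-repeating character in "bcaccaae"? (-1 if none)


Input: bcaccaae
Character frequencies:
  'a': 3
  'b': 1
  'c': 3
  'e': 1
Scanning left to right for freq == 1:
  Position 0 ('b'): unique! => answer = 0

0


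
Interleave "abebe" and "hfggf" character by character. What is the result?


Interleaving "abebe" and "hfggf":
  Position 0: 'a' from first, 'h' from second => "ah"
  Position 1: 'b' from first, 'f' from second => "bf"
  Position 2: 'e' from first, 'g' from second => "eg"
  Position 3: 'b' from first, 'g' from second => "bg"
  Position 4: 'e' from first, 'f' from second => "ef"
Result: ahbfegbgef

ahbfegbgef


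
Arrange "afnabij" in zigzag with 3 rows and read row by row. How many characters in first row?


Zigzag "afnabij" into 3 rows:
Placing characters:
  'a' => row 0
  'f' => row 1
  'n' => row 2
  'a' => row 1
  'b' => row 0
  'i' => row 1
  'j' => row 2
Rows:
  Row 0: "ab"
  Row 1: "fai"
  Row 2: "nj"
First row length: 2

2


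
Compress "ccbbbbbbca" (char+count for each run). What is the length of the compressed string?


Input: ccbbbbbbca
Runs:
  'c' x 2 => "c2"
  'b' x 6 => "b6"
  'c' x 1 => "c1"
  'a' x 1 => "a1"
Compressed: "c2b6c1a1"
Compressed length: 8

8


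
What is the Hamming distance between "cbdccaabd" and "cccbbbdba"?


Comparing "cbdccaabd" and "cccbbbdba" position by position:
  Position 0: 'c' vs 'c' => same
  Position 1: 'b' vs 'c' => differ
  Position 2: 'd' vs 'c' => differ
  Position 3: 'c' vs 'b' => differ
  Position 4: 'c' vs 'b' => differ
  Position 5: 'a' vs 'b' => differ
  Position 6: 'a' vs 'd' => differ
  Position 7: 'b' vs 'b' => same
  Position 8: 'd' vs 'a' => differ
Total differences (Hamming distance): 7

7


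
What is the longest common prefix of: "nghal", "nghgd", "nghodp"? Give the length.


Words: nghal, nghgd, nghodp
  Position 0: all 'n' => match
  Position 1: all 'g' => match
  Position 2: all 'h' => match
  Position 3: ('a', 'g', 'o') => mismatch, stop
LCP = "ngh" (length 3)

3


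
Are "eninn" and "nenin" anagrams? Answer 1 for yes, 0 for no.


Strings: "eninn", "nenin"
Sorted first:  einnn
Sorted second: einnn
Sorted forms match => anagrams

1


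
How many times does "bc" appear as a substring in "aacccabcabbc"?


Searching for "bc" in "aacccabcabbc"
Scanning each position:
  Position 0: "aa" => no
  Position 1: "ac" => no
  Position 2: "cc" => no
  Position 3: "cc" => no
  Position 4: "ca" => no
  Position 5: "ab" => no
  Position 6: "bc" => MATCH
  Position 7: "ca" => no
  Position 8: "ab" => no
  Position 9: "bb" => no
  Position 10: "bc" => MATCH
Total occurrences: 2

2


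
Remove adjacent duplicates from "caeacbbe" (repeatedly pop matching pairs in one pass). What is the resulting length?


Input: caeacbbe
Stack-based adjacent duplicate removal:
  Read 'c': push. Stack: c
  Read 'a': push. Stack: ca
  Read 'e': push. Stack: cae
  Read 'a': push. Stack: caea
  Read 'c': push. Stack: caeac
  Read 'b': push. Stack: caeacb
  Read 'b': matches stack top 'b' => pop. Stack: caeac
  Read 'e': push. Stack: caeace
Final stack: "caeace" (length 6)

6


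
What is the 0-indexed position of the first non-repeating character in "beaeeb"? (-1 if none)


Input: beaeeb
Character frequencies:
  'a': 1
  'b': 2
  'e': 3
Scanning left to right for freq == 1:
  Position 0 ('b'): freq=2, skip
  Position 1 ('e'): freq=3, skip
  Position 2 ('a'): unique! => answer = 2

2


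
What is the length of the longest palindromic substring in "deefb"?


Input: "deefb"
Checking substrings for palindromes:
  [1:3] "ee" (len 2) => palindrome
Longest palindromic substring: "ee" with length 2

2


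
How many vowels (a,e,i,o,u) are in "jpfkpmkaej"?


Input: jpfkpmkaej
Checking each character:
  'j' at position 0: consonant
  'p' at position 1: consonant
  'f' at position 2: consonant
  'k' at position 3: consonant
  'p' at position 4: consonant
  'm' at position 5: consonant
  'k' at position 6: consonant
  'a' at position 7: vowel (running total: 1)
  'e' at position 8: vowel (running total: 2)
  'j' at position 9: consonant
Total vowels: 2

2


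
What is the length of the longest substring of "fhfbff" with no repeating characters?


Input: "fhfbff"
Sliding window (track last position of each char):
  Position 0 ('f'): window [0,0] length 1 -- new best
  Position 1 ('h'): window [0,1] length 2 -- new best
  Position 2 ('f'): repeat (last at 0), move window start to 1
  Position 2 ('f'): window [1,2] length 2
  Position 3 ('b'): window [1,3] length 3 -- new best
  Position 4 ('f'): repeat (last at 2), move window start to 3
  Position 4 ('f'): window [3,4] length 2
  Position 5 ('f'): repeat (last at 4), move window start to 5
  Position 5 ('f'): window [5,5] length 1
Longest substring with no repeats: "hfb" with length 3

3


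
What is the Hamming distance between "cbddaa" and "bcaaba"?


Comparing "cbddaa" and "bcaaba" position by position:
  Position 0: 'c' vs 'b' => differ
  Position 1: 'b' vs 'c' => differ
  Position 2: 'd' vs 'a' => differ
  Position 3: 'd' vs 'a' => differ
  Position 4: 'a' vs 'b' => differ
  Position 5: 'a' vs 'a' => same
Total differences (Hamming distance): 5

5


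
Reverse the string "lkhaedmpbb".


Input: lkhaedmpbb
Reading characters right to left:
  Position 9: 'b'
  Position 8: 'b'
  Position 7: 'p'
  Position 6: 'm'
  Position 5: 'd'
  Position 4: 'e'
  Position 3: 'a'
  Position 2: 'h'
  Position 1: 'k'
  Position 0: 'l'
Reversed: bbpmdeahkl

bbpmdeahkl


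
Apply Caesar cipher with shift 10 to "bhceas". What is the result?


Caesar cipher: shift "bhceas" by 10
  'b' (pos 1) + 10 = pos 11 = 'l'
  'h' (pos 7) + 10 = pos 17 = 'r'
  'c' (pos 2) + 10 = pos 12 = 'm'
  'e' (pos 4) + 10 = pos 14 = 'o'
  'a' (pos 0) + 10 = pos 10 = 'k'
  's' (pos 18) + 10 = pos 2 = 'c'
Result: lrmokc

lrmokc


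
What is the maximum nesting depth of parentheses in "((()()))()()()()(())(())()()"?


Input: "((()()))()()()()(())(())()()"
Tracking depth:
  Position 0 '(': depth becomes 1
  Position 1 '(': depth becomes 2
  Position 2 '(': depth becomes 3
  Position 3 ')': depth becomes 2
  Position 4 '(': depth becomes 3
  Position 5 ')': depth becomes 2
  Position 6 ')': depth becomes 1
  Position 7 ')': depth becomes 0
  Position 8 '(': depth becomes 1
  Position 9 ')': depth becomes 0
  Position 10 '(': depth becomes 1
  Position 11 ')': depth becomes 0
  Position 12 '(': depth becomes 1
  Position 13 ')': depth becomes 0
  Position 14 '(': depth becomes 1
  Position 15 ')': depth becomes 0
  Position 16 '(': depth becomes 1
  Position 17 '(': depth becomes 2
  Position 18 ')': depth becomes 1
  Position 19 ')': depth becomes 0
  Position 20 '(': depth becomes 1
  Position 21 '(': depth becomes 2
  Position 22 ')': depth becomes 1
  Position 23 ')': depth becomes 0
  Position 24 '(': depth becomes 1
  Position 25 ')': depth becomes 0
  Position 26 '(': depth becomes 1
  Position 27 ')': depth becomes 0
Maximum depth reached: 3

3


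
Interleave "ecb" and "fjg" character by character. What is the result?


Interleaving "ecb" and "fjg":
  Position 0: 'e' from first, 'f' from second => "ef"
  Position 1: 'c' from first, 'j' from second => "cj"
  Position 2: 'b' from first, 'g' from second => "bg"
Result: efcjbg

efcjbg


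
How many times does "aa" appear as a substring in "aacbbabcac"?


Searching for "aa" in "aacbbabcac"
Scanning each position:
  Position 0: "aa" => MATCH
  Position 1: "ac" => no
  Position 2: "cb" => no
  Position 3: "bb" => no
  Position 4: "ba" => no
  Position 5: "ab" => no
  Position 6: "bc" => no
  Position 7: "ca" => no
  Position 8: "ac" => no
Total occurrences: 1

1


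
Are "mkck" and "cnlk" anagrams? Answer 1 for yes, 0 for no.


Strings: "mkck", "cnlk"
Sorted first:  ckkm
Sorted second: ckln
Differ at position 2: 'k' vs 'l' => not anagrams

0


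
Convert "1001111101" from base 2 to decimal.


Input: "1001111101" in base 2
Positional expansion:
  Digit '1' (value 1) x 2^9 = 512
  Digit '0' (value 0) x 2^8 = 0
  Digit '0' (value 0) x 2^7 = 0
  Digit '1' (value 1) x 2^6 = 64
  Digit '1' (value 1) x 2^5 = 32
  Digit '1' (value 1) x 2^4 = 16
  Digit '1' (value 1) x 2^3 = 8
  Digit '1' (value 1) x 2^2 = 4
  Digit '0' (value 0) x 2^1 = 0
  Digit '1' (value 1) x 2^0 = 1
Sum = 637

637


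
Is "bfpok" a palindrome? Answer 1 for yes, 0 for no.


Input: bfpok
Reversed: kopfb
  Compare pos 0 ('b') with pos 4 ('k'): MISMATCH
  Compare pos 1 ('f') with pos 3 ('o'): MISMATCH
Result: not a palindrome

0


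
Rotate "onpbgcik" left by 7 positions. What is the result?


Input: "onpbgcik", rotate left by 7
First 7 characters: "onpbgci"
Remaining characters: "k"
Concatenate remaining + first: "k" + "onpbgci" = "konpbgci"

konpbgci


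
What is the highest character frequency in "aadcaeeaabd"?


Input: aadcaeeaabd
Character counts:
  'a': 5
  'b': 1
  'c': 1
  'd': 2
  'e': 2
Maximum frequency: 5

5


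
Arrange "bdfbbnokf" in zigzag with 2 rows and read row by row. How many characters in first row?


Zigzag "bdfbbnokf" into 2 rows:
Placing characters:
  'b' => row 0
  'd' => row 1
  'f' => row 0
  'b' => row 1
  'b' => row 0
  'n' => row 1
  'o' => row 0
  'k' => row 1
  'f' => row 0
Rows:
  Row 0: "bfbof"
  Row 1: "dbnk"
First row length: 5

5


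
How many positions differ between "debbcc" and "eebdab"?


Comparing "debbcc" and "eebdab" position by position:
  Position 0: 'd' vs 'e' => DIFFER
  Position 1: 'e' vs 'e' => same
  Position 2: 'b' vs 'b' => same
  Position 3: 'b' vs 'd' => DIFFER
  Position 4: 'c' vs 'a' => DIFFER
  Position 5: 'c' vs 'b' => DIFFER
Positions that differ: 4

4


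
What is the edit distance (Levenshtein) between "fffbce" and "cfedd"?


Computing edit distance: "fffbce" -> "cfedd"
DP table:
           c    f    e    d    d
      0    1    2    3    4    5
  f   1    1    1    2    3    4
  f   2    2    1    2    3    4
  f   3    3    2    2    3    4
  b   4    4    3    3    3    4
  c   5    4    4    4    4    4
  e   6    5    5    4    5    5
Edit distance = dp[6][5] = 5

5


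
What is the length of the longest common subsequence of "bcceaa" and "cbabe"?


LCS of "bcceaa" and "cbabe"
DP table:
           c    b    a    b    e
      0    0    0    0    0    0
  b   0    0    1    1    1    1
  c   0    1    1    1    1    1
  c   0    1    1    1    1    1
  e   0    1    1    1    1    2
  a   0    1    1    2    2    2
  a   0    1    1    2    2    2
LCS length = dp[6][5] = 2

2


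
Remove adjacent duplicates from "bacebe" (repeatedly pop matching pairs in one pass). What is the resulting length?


Input: bacebe
Stack-based adjacent duplicate removal:
  Read 'b': push. Stack: b
  Read 'a': push. Stack: ba
  Read 'c': push. Stack: bac
  Read 'e': push. Stack: bace
  Read 'b': push. Stack: baceb
  Read 'e': push. Stack: bacebe
Final stack: "bacebe" (length 6)

6


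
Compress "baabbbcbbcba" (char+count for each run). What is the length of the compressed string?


Input: baabbbcbbcba
Runs:
  'b' x 1 => "b1"
  'a' x 2 => "a2"
  'b' x 3 => "b3"
  'c' x 1 => "c1"
  'b' x 2 => "b2"
  'c' x 1 => "c1"
  'b' x 1 => "b1"
  'a' x 1 => "a1"
Compressed: "b1a2b3c1b2c1b1a1"
Compressed length: 16

16


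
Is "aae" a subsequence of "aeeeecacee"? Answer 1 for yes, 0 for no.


Check if "aae" is a subsequence of "aeeeecacee"
Greedy scan:
  Position 0 ('a'): matches sub[0] = 'a'
  Position 1 ('e'): no match needed
  Position 2 ('e'): no match needed
  Position 3 ('e'): no match needed
  Position 4 ('e'): no match needed
  Position 5 ('c'): no match needed
  Position 6 ('a'): matches sub[1] = 'a'
  Position 7 ('c'): no match needed
  Position 8 ('e'): matches sub[2] = 'e'
  Position 9 ('e'): no match needed
All 3 characters matched => is a subsequence

1


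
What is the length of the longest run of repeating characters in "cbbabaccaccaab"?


Input: "cbbabaccaccaab"
Scanning for longest run:
  Position 1 ('b'): new char, reset run to 1
  Position 2 ('b'): continues run of 'b', length=2
  Position 3 ('a'): new char, reset run to 1
  Position 4 ('b'): new char, reset run to 1
  Position 5 ('a'): new char, reset run to 1
  Position 6 ('c'): new char, reset run to 1
  Position 7 ('c'): continues run of 'c', length=2
  Position 8 ('a'): new char, reset run to 1
  Position 9 ('c'): new char, reset run to 1
  Position 10 ('c'): continues run of 'c', length=2
  Position 11 ('a'): new char, reset run to 1
  Position 12 ('a'): continues run of 'a', length=2
  Position 13 ('b'): new char, reset run to 1
Longest run: 'b' with length 2

2


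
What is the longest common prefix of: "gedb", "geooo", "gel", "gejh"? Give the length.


Words: gedb, geooo, gel, gejh
  Position 0: all 'g' => match
  Position 1: all 'e' => match
  Position 2: ('d', 'o', 'l', 'j') => mismatch, stop
LCP = "ge" (length 2)

2


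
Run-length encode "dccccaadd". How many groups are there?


Input: dccccaadd
Scanning for consecutive runs:
  Group 1: 'd' x 1 (positions 0-0)
  Group 2: 'c' x 4 (positions 1-4)
  Group 3: 'a' x 2 (positions 5-6)
  Group 4: 'd' x 2 (positions 7-8)
Total groups: 4

4


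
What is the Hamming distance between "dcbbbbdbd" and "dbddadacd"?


Comparing "dcbbbbdbd" and "dbddadacd" position by position:
  Position 0: 'd' vs 'd' => same
  Position 1: 'c' vs 'b' => differ
  Position 2: 'b' vs 'd' => differ
  Position 3: 'b' vs 'd' => differ
  Position 4: 'b' vs 'a' => differ
  Position 5: 'b' vs 'd' => differ
  Position 6: 'd' vs 'a' => differ
  Position 7: 'b' vs 'c' => differ
  Position 8: 'd' vs 'd' => same
Total differences (Hamming distance): 7

7


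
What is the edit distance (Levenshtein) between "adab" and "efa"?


Computing edit distance: "adab" -> "efa"
DP table:
           e    f    a
      0    1    2    3
  a   1    1    2    2
  d   2    2    2    3
  a   3    3    3    2
  b   4    4    4    3
Edit distance = dp[4][3] = 3

3


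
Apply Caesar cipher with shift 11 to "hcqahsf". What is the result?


Caesar cipher: shift "hcqahsf" by 11
  'h' (pos 7) + 11 = pos 18 = 's'
  'c' (pos 2) + 11 = pos 13 = 'n'
  'q' (pos 16) + 11 = pos 1 = 'b'
  'a' (pos 0) + 11 = pos 11 = 'l'
  'h' (pos 7) + 11 = pos 18 = 's'
  's' (pos 18) + 11 = pos 3 = 'd'
  'f' (pos 5) + 11 = pos 16 = 'q'
Result: snblsdq

snblsdq


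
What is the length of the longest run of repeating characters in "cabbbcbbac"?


Input: "cabbbcbbac"
Scanning for longest run:
  Position 1 ('a'): new char, reset run to 1
  Position 2 ('b'): new char, reset run to 1
  Position 3 ('b'): continues run of 'b', length=2
  Position 4 ('b'): continues run of 'b', length=3
  Position 5 ('c'): new char, reset run to 1
  Position 6 ('b'): new char, reset run to 1
  Position 7 ('b'): continues run of 'b', length=2
  Position 8 ('a'): new char, reset run to 1
  Position 9 ('c'): new char, reset run to 1
Longest run: 'b' with length 3

3


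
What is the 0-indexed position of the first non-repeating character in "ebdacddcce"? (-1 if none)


Input: ebdacddcce
Character frequencies:
  'a': 1
  'b': 1
  'c': 3
  'd': 3
  'e': 2
Scanning left to right for freq == 1:
  Position 0 ('e'): freq=2, skip
  Position 1 ('b'): unique! => answer = 1

1


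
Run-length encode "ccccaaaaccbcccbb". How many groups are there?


Input: ccccaaaaccbcccbb
Scanning for consecutive runs:
  Group 1: 'c' x 4 (positions 0-3)
  Group 2: 'a' x 4 (positions 4-7)
  Group 3: 'c' x 2 (positions 8-9)
  Group 4: 'b' x 1 (positions 10-10)
  Group 5: 'c' x 3 (positions 11-13)
  Group 6: 'b' x 2 (positions 14-15)
Total groups: 6

6


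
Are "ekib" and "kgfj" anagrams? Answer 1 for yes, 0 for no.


Strings: "ekib", "kgfj"
Sorted first:  beik
Sorted second: fgjk
Differ at position 0: 'b' vs 'f' => not anagrams

0


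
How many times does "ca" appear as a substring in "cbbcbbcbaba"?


Searching for "ca" in "cbbcbbcbaba"
Scanning each position:
  Position 0: "cb" => no
  Position 1: "bb" => no
  Position 2: "bc" => no
  Position 3: "cb" => no
  Position 4: "bb" => no
  Position 5: "bc" => no
  Position 6: "cb" => no
  Position 7: "ba" => no
  Position 8: "ab" => no
  Position 9: "ba" => no
Total occurrences: 0

0


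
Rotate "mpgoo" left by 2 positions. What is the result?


Input: "mpgoo", rotate left by 2
First 2 characters: "mp"
Remaining characters: "goo"
Concatenate remaining + first: "goo" + "mp" = "goomp"

goomp


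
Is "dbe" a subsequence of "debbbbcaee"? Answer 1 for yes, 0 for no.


Check if "dbe" is a subsequence of "debbbbcaee"
Greedy scan:
  Position 0 ('d'): matches sub[0] = 'd'
  Position 1 ('e'): no match needed
  Position 2 ('b'): matches sub[1] = 'b'
  Position 3 ('b'): no match needed
  Position 4 ('b'): no match needed
  Position 5 ('b'): no match needed
  Position 6 ('c'): no match needed
  Position 7 ('a'): no match needed
  Position 8 ('e'): matches sub[2] = 'e'
  Position 9 ('e'): no match needed
All 3 characters matched => is a subsequence

1


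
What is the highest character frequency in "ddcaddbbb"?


Input: ddcaddbbb
Character counts:
  'a': 1
  'b': 3
  'c': 1
  'd': 4
Maximum frequency: 4

4


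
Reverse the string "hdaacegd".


Input: hdaacegd
Reading characters right to left:
  Position 7: 'd'
  Position 6: 'g'
  Position 5: 'e'
  Position 4: 'c'
  Position 3: 'a'
  Position 2: 'a'
  Position 1: 'd'
  Position 0: 'h'
Reversed: dgecaadh

dgecaadh


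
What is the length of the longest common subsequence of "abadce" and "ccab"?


LCS of "abadce" and "ccab"
DP table:
           c    c    a    b
      0    0    0    0    0
  a   0    0    0    1    1
  b   0    0    0    1    2
  a   0    0    0    1    2
  d   0    0    0    1    2
  c   0    1    1    1    2
  e   0    1    1    1    2
LCS length = dp[6][4] = 2

2


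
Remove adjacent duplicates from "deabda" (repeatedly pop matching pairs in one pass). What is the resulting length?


Input: deabda
Stack-based adjacent duplicate removal:
  Read 'd': push. Stack: d
  Read 'e': push. Stack: de
  Read 'a': push. Stack: dea
  Read 'b': push. Stack: deab
  Read 'd': push. Stack: deabd
  Read 'a': push. Stack: deabda
Final stack: "deabda" (length 6)

6


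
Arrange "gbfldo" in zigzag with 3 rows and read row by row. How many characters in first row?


Zigzag "gbfldo" into 3 rows:
Placing characters:
  'g' => row 0
  'b' => row 1
  'f' => row 2
  'l' => row 1
  'd' => row 0
  'o' => row 1
Rows:
  Row 0: "gd"
  Row 1: "blo"
  Row 2: "f"
First row length: 2

2


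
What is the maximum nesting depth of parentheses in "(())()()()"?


Input: "(())()()()"
Tracking depth:
  Position 0 '(': depth becomes 1
  Position 1 '(': depth becomes 2
  Position 2 ')': depth becomes 1
  Position 3 ')': depth becomes 0
  Position 4 '(': depth becomes 1
  Position 5 ')': depth becomes 0
  Position 6 '(': depth becomes 1
  Position 7 ')': depth becomes 0
  Position 8 '(': depth becomes 1
  Position 9 ')': depth becomes 0
Maximum depth reached: 2

2


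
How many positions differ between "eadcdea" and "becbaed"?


Comparing "eadcdea" and "becbaed" position by position:
  Position 0: 'e' vs 'b' => DIFFER
  Position 1: 'a' vs 'e' => DIFFER
  Position 2: 'd' vs 'c' => DIFFER
  Position 3: 'c' vs 'b' => DIFFER
  Position 4: 'd' vs 'a' => DIFFER
  Position 5: 'e' vs 'e' => same
  Position 6: 'a' vs 'd' => DIFFER
Positions that differ: 6

6


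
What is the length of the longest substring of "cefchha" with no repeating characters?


Input: "cefchha"
Sliding window (track last position of each char):
  Position 0 ('c'): window [0,0] length 1 -- new best
  Position 1 ('e'): window [0,1] length 2 -- new best
  Position 2 ('f'): window [0,2] length 3 -- new best
  Position 3 ('c'): repeat (last at 0), move window start to 1
  Position 3 ('c'): window [1,3] length 3
  Position 4 ('h'): window [1,4] length 4 -- new best
  Position 5 ('h'): repeat (last at 4), move window start to 5
  Position 5 ('h'): window [5,5] length 1
  Position 6 ('a'): window [5,6] length 2
Longest substring with no repeats: "efch" with length 4

4


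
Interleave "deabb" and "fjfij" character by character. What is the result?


Interleaving "deabb" and "fjfij":
  Position 0: 'd' from first, 'f' from second => "df"
  Position 1: 'e' from first, 'j' from second => "ej"
  Position 2: 'a' from first, 'f' from second => "af"
  Position 3: 'b' from first, 'i' from second => "bi"
  Position 4: 'b' from first, 'j' from second => "bj"
Result: dfejafbibj

dfejafbibj


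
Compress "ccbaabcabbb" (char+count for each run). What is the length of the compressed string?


Input: ccbaabcabbb
Runs:
  'c' x 2 => "c2"
  'b' x 1 => "b1"
  'a' x 2 => "a2"
  'b' x 1 => "b1"
  'c' x 1 => "c1"
  'a' x 1 => "a1"
  'b' x 3 => "b3"
Compressed: "c2b1a2b1c1a1b3"
Compressed length: 14

14


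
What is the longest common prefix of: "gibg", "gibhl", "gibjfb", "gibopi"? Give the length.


Words: gibg, gibhl, gibjfb, gibopi
  Position 0: all 'g' => match
  Position 1: all 'i' => match
  Position 2: all 'b' => match
  Position 3: ('g', 'h', 'j', 'o') => mismatch, stop
LCP = "gib" (length 3)

3


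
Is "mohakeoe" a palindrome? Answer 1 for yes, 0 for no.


Input: mohakeoe
Reversed: eoekahom
  Compare pos 0 ('m') with pos 7 ('e'): MISMATCH
  Compare pos 1 ('o') with pos 6 ('o'): match
  Compare pos 2 ('h') with pos 5 ('e'): MISMATCH
  Compare pos 3 ('a') with pos 4 ('k'): MISMATCH
Result: not a palindrome

0


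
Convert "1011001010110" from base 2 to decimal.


Input: "1011001010110" in base 2
Positional expansion:
  Digit '1' (value 1) x 2^12 = 4096
  Digit '0' (value 0) x 2^11 = 0
  Digit '1' (value 1) x 2^10 = 1024
  Digit '1' (value 1) x 2^9 = 512
  Digit '0' (value 0) x 2^8 = 0
  Digit '0' (value 0) x 2^7 = 0
  Digit '1' (value 1) x 2^6 = 64
  Digit '0' (value 0) x 2^5 = 0
  Digit '1' (value 1) x 2^4 = 16
  Digit '0' (value 0) x 2^3 = 0
  Digit '1' (value 1) x 2^2 = 4
  Digit '1' (value 1) x 2^1 = 2
  Digit '0' (value 0) x 2^0 = 0
Sum = 5718

5718


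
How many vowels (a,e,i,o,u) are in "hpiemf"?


Input: hpiemf
Checking each character:
  'h' at position 0: consonant
  'p' at position 1: consonant
  'i' at position 2: vowel (running total: 1)
  'e' at position 3: vowel (running total: 2)
  'm' at position 4: consonant
  'f' at position 5: consonant
Total vowels: 2

2


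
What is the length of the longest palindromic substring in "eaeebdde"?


Input: "eaeebdde"
Checking substrings for palindromes:
  [0:3] "eae" (len 3) => palindrome
  [2:4] "ee" (len 2) => palindrome
  [5:7] "dd" (len 2) => palindrome
Longest palindromic substring: "eae" with length 3

3


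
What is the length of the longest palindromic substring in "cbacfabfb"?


Input: "cbacfabfb"
Checking substrings for palindromes:
  [6:9] "bfb" (len 3) => palindrome
Longest palindromic substring: "bfb" with length 3

3


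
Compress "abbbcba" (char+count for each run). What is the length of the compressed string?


Input: abbbcba
Runs:
  'a' x 1 => "a1"
  'b' x 3 => "b3"
  'c' x 1 => "c1"
  'b' x 1 => "b1"
  'a' x 1 => "a1"
Compressed: "a1b3c1b1a1"
Compressed length: 10

10


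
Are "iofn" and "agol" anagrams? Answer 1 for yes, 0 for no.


Strings: "iofn", "agol"
Sorted first:  fino
Sorted second: aglo
Differ at position 0: 'f' vs 'a' => not anagrams

0


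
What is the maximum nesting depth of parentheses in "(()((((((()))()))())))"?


Input: "(()((((((()))()))())))"
Tracking depth:
  Position 0 '(': depth becomes 1
  Position 1 '(': depth becomes 2
  Position 2 ')': depth becomes 1
  Position 3 '(': depth becomes 2
  Position 4 '(': depth becomes 3
  Position 5 '(': depth becomes 4
  Position 6 '(': depth becomes 5
  Position 7 '(': depth becomes 6
  Position 8 '(': depth becomes 7
  Position 9 '(': depth becomes 8
  Position 10 ')': depth becomes 7
  Position 11 ')': depth becomes 6
  Position 12 ')': depth becomes 5
  Position 13 '(': depth becomes 6
  Position 14 ')': depth becomes 5
  Position 15 ')': depth becomes 4
  Position 16 ')': depth becomes 3
  Position 17 '(': depth becomes 4
  Position 18 ')': depth becomes 3
  Position 19 ')': depth becomes 2
  Position 20 ')': depth becomes 1
  Position 21 ')': depth becomes 0
Maximum depth reached: 8

8


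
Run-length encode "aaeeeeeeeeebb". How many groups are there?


Input: aaeeeeeeeeebb
Scanning for consecutive runs:
  Group 1: 'a' x 2 (positions 0-1)
  Group 2: 'e' x 9 (positions 2-10)
  Group 3: 'b' x 2 (positions 11-12)
Total groups: 3

3


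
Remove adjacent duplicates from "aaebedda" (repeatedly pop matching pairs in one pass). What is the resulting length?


Input: aaebedda
Stack-based adjacent duplicate removal:
  Read 'a': push. Stack: a
  Read 'a': matches stack top 'a' => pop. Stack: (empty)
  Read 'e': push. Stack: e
  Read 'b': push. Stack: eb
  Read 'e': push. Stack: ebe
  Read 'd': push. Stack: ebed
  Read 'd': matches stack top 'd' => pop. Stack: ebe
  Read 'a': push. Stack: ebea
Final stack: "ebea" (length 4)

4


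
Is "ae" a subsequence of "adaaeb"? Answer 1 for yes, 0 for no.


Check if "ae" is a subsequence of "adaaeb"
Greedy scan:
  Position 0 ('a'): matches sub[0] = 'a'
  Position 1 ('d'): no match needed
  Position 2 ('a'): no match needed
  Position 3 ('a'): no match needed
  Position 4 ('e'): matches sub[1] = 'e'
  Position 5 ('b'): no match needed
All 2 characters matched => is a subsequence

1


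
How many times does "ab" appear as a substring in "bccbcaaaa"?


Searching for "ab" in "bccbcaaaa"
Scanning each position:
  Position 0: "bc" => no
  Position 1: "cc" => no
  Position 2: "cb" => no
  Position 3: "bc" => no
  Position 4: "ca" => no
  Position 5: "aa" => no
  Position 6: "aa" => no
  Position 7: "aa" => no
Total occurrences: 0

0


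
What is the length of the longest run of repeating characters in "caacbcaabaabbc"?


Input: "caacbcaabaabbc"
Scanning for longest run:
  Position 1 ('a'): new char, reset run to 1
  Position 2 ('a'): continues run of 'a', length=2
  Position 3 ('c'): new char, reset run to 1
  Position 4 ('b'): new char, reset run to 1
  Position 5 ('c'): new char, reset run to 1
  Position 6 ('a'): new char, reset run to 1
  Position 7 ('a'): continues run of 'a', length=2
  Position 8 ('b'): new char, reset run to 1
  Position 9 ('a'): new char, reset run to 1
  Position 10 ('a'): continues run of 'a', length=2
  Position 11 ('b'): new char, reset run to 1
  Position 12 ('b'): continues run of 'b', length=2
  Position 13 ('c'): new char, reset run to 1
Longest run: 'a' with length 2

2


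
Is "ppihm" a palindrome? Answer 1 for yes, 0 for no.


Input: ppihm
Reversed: mhipp
  Compare pos 0 ('p') with pos 4 ('m'): MISMATCH
  Compare pos 1 ('p') with pos 3 ('h'): MISMATCH
Result: not a palindrome

0


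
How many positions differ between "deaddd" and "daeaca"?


Comparing "deaddd" and "daeaca" position by position:
  Position 0: 'd' vs 'd' => same
  Position 1: 'e' vs 'a' => DIFFER
  Position 2: 'a' vs 'e' => DIFFER
  Position 3: 'd' vs 'a' => DIFFER
  Position 4: 'd' vs 'c' => DIFFER
  Position 5: 'd' vs 'a' => DIFFER
Positions that differ: 5

5


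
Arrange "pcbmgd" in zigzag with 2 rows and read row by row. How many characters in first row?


Zigzag "pcbmgd" into 2 rows:
Placing characters:
  'p' => row 0
  'c' => row 1
  'b' => row 0
  'm' => row 1
  'g' => row 0
  'd' => row 1
Rows:
  Row 0: "pbg"
  Row 1: "cmd"
First row length: 3

3


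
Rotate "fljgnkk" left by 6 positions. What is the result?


Input: "fljgnkk", rotate left by 6
First 6 characters: "fljgnk"
Remaining characters: "k"
Concatenate remaining + first: "k" + "fljgnk" = "kfljgnk"

kfljgnk


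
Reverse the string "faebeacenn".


Input: faebeacenn
Reading characters right to left:
  Position 9: 'n'
  Position 8: 'n'
  Position 7: 'e'
  Position 6: 'c'
  Position 5: 'a'
  Position 4: 'e'
  Position 3: 'b'
  Position 2: 'e'
  Position 1: 'a'
  Position 0: 'f'
Reversed: nnecaebeaf

nnecaebeaf


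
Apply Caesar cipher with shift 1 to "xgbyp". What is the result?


Caesar cipher: shift "xgbyp" by 1
  'x' (pos 23) + 1 = pos 24 = 'y'
  'g' (pos 6) + 1 = pos 7 = 'h'
  'b' (pos 1) + 1 = pos 2 = 'c'
  'y' (pos 24) + 1 = pos 25 = 'z'
  'p' (pos 15) + 1 = pos 16 = 'q'
Result: yhczq

yhczq


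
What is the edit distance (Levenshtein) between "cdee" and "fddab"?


Computing edit distance: "cdee" -> "fddab"
DP table:
           f    d    d    a    b
      0    1    2    3    4    5
  c   1    1    2    3    4    5
  d   2    2    1    2    3    4
  e   3    3    2    2    3    4
  e   4    4    3    3    3    4
Edit distance = dp[4][5] = 4

4


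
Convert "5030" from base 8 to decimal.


Input: "5030" in base 8
Positional expansion:
  Digit '5' (value 5) x 8^3 = 2560
  Digit '0' (value 0) x 8^2 = 0
  Digit '3' (value 3) x 8^1 = 24
  Digit '0' (value 0) x 8^0 = 0
Sum = 2584

2584


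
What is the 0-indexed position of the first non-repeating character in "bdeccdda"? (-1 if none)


Input: bdeccdda
Character frequencies:
  'a': 1
  'b': 1
  'c': 2
  'd': 3
  'e': 1
Scanning left to right for freq == 1:
  Position 0 ('b'): unique! => answer = 0

0


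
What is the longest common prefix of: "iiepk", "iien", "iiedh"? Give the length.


Words: iiepk, iien, iiedh
  Position 0: all 'i' => match
  Position 1: all 'i' => match
  Position 2: all 'e' => match
  Position 3: ('p', 'n', 'd') => mismatch, stop
LCP = "iie" (length 3)

3


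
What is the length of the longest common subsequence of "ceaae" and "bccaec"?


LCS of "ceaae" and "bccaec"
DP table:
           b    c    c    a    e    c
      0    0    0    0    0    0    0
  c   0    0    1    1    1    1    1
  e   0    0    1    1    1    2    2
  a   0    0    1    1    2    2    2
  a   0    0    1    1    2    2    2
  e   0    0    1    1    2    3    3
LCS length = dp[5][6] = 3

3


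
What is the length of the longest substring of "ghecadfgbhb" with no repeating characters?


Input: "ghecadfgbhb"
Sliding window (track last position of each char):
  Position 0 ('g'): window [0,0] length 1 -- new best
  Position 1 ('h'): window [0,1] length 2 -- new best
  Position 2 ('e'): window [0,2] length 3 -- new best
  Position 3 ('c'): window [0,3] length 4 -- new best
  Position 4 ('a'): window [0,4] length 5 -- new best
  Position 5 ('d'): window [0,5] length 6 -- new best
  Position 6 ('f'): window [0,6] length 7 -- new best
  Position 7 ('g'): repeat (last at 0), move window start to 1
  Position 7 ('g'): window [1,7] length 7
  Position 8 ('b'): window [1,8] length 8 -- new best
  Position 9 ('h'): repeat (last at 1), move window start to 2
  Position 9 ('h'): window [2,9] length 8
  Position 10 ('b'): repeat (last at 8), move window start to 9
  Position 10 ('b'): window [9,10] length 2
Longest substring with no repeats: "hecadfgb" with length 8

8


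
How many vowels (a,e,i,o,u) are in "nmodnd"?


Input: nmodnd
Checking each character:
  'n' at position 0: consonant
  'm' at position 1: consonant
  'o' at position 2: vowel (running total: 1)
  'd' at position 3: consonant
  'n' at position 4: consonant
  'd' at position 5: consonant
Total vowels: 1

1


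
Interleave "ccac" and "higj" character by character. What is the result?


Interleaving "ccac" and "higj":
  Position 0: 'c' from first, 'h' from second => "ch"
  Position 1: 'c' from first, 'i' from second => "ci"
  Position 2: 'a' from first, 'g' from second => "ag"
  Position 3: 'c' from first, 'j' from second => "cj"
Result: chciagcj

chciagcj


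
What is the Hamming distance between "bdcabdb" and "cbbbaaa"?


Comparing "bdcabdb" and "cbbbaaa" position by position:
  Position 0: 'b' vs 'c' => differ
  Position 1: 'd' vs 'b' => differ
  Position 2: 'c' vs 'b' => differ
  Position 3: 'a' vs 'b' => differ
  Position 4: 'b' vs 'a' => differ
  Position 5: 'd' vs 'a' => differ
  Position 6: 'b' vs 'a' => differ
Total differences (Hamming distance): 7

7


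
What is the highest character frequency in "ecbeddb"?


Input: ecbeddb
Character counts:
  'b': 2
  'c': 1
  'd': 2
  'e': 2
Maximum frequency: 2

2


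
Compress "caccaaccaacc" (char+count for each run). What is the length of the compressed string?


Input: caccaaccaacc
Runs:
  'c' x 1 => "c1"
  'a' x 1 => "a1"
  'c' x 2 => "c2"
  'a' x 2 => "a2"
  'c' x 2 => "c2"
  'a' x 2 => "a2"
  'c' x 2 => "c2"
Compressed: "c1a1c2a2c2a2c2"
Compressed length: 14

14


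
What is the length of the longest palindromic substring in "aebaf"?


Input: "aebaf"
Checking substrings for palindromes:
  No multi-char palindromic substrings found
Longest palindromic substring: "a" with length 1

1


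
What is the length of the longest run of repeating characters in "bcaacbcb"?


Input: "bcaacbcb"
Scanning for longest run:
  Position 1 ('c'): new char, reset run to 1
  Position 2 ('a'): new char, reset run to 1
  Position 3 ('a'): continues run of 'a', length=2
  Position 4 ('c'): new char, reset run to 1
  Position 5 ('b'): new char, reset run to 1
  Position 6 ('c'): new char, reset run to 1
  Position 7 ('b'): new char, reset run to 1
Longest run: 'a' with length 2

2


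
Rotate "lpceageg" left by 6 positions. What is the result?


Input: "lpceageg", rotate left by 6
First 6 characters: "lpceag"
Remaining characters: "eg"
Concatenate remaining + first: "eg" + "lpceag" = "eglpceag"

eglpceag


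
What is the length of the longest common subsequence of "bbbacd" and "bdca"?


LCS of "bbbacd" and "bdca"
DP table:
           b    d    c    a
      0    0    0    0    0
  b   0    1    1    1    1
  b   0    1    1    1    1
  b   0    1    1    1    1
  a   0    1    1    1    2
  c   0    1    1    2    2
  d   0    1    2    2    2
LCS length = dp[6][4] = 2

2
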